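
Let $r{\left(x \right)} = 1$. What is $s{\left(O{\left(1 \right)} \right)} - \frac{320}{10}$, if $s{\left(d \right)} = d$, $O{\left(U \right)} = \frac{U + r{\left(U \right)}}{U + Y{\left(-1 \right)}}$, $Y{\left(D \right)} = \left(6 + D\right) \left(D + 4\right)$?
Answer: $- \frac{255}{8} \approx -31.875$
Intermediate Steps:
$Y{\left(D \right)} = \left(4 + D\right) \left(6 + D\right)$ ($Y{\left(D \right)} = \left(6 + D\right) \left(4 + D\right) = \left(4 + D\right) \left(6 + D\right)$)
$O{\left(U \right)} = \frac{1 + U}{15 + U}$ ($O{\left(U \right)} = \frac{U + 1}{U + \left(24 + \left(-1\right)^{2} + 10 \left(-1\right)\right)} = \frac{1 + U}{U + \left(24 + 1 - 10\right)} = \frac{1 + U}{U + 15} = \frac{1 + U}{15 + U}$)
$s{\left(O{\left(1 \right)} \right)} - \frac{320}{10} = \frac{1 + 1}{15 + 1} - \frac{320}{10} = \frac{1}{16} \cdot 2 - 32 = \frac{1}{8} - 32 = - \frac{255}{8}$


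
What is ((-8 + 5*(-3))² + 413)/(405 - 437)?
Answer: -471/16 ≈ -29.438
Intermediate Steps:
((-8 + 5*(-3))² + 413)/(405 - 437) = ((-8 - 15)² + 413)/(-32) = ((-23)² + 413)*(-1/32) = (529 + 413)*(-1/32) = 942*(-1/32) = -471/16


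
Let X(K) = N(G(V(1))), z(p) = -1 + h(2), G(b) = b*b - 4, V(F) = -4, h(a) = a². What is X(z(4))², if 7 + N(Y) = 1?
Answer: 36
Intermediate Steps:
G(b) = -4 + b² (G(b) = b² - 4 = -4 + b²)
N(Y) = -6 (N(Y) = -7 + 1 = -6)
z(p) = 3 (z(p) = -1 + 2² = -1 + 4 = 3)
X(K) = -6
X(z(4))² = (-6)² = 36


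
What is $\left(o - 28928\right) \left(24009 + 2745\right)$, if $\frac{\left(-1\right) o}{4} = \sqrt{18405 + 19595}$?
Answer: $-773939712 - 2140320 \sqrt{95} \approx -7.948 \cdot 10^{8}$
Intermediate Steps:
$o = - 80 \sqrt{95}$ ($o = - 4 \sqrt{18405 + 19595} = - 4 \sqrt{38000} = - 4 \cdot 20 \sqrt{95} = - 80 \sqrt{95} \approx -779.74$)
$\left(o - 28928\right) \left(24009 + 2745\right) = \left(- 80 \sqrt{95} - 28928\right) \left(24009 + 2745\right) = \left(-28928 - 80 \sqrt{95}\right) 26754 = -773939712 - 2140320 \sqrt{95}$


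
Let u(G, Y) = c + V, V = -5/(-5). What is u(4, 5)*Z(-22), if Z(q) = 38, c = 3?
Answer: 152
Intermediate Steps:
V = 1 (V = -5*(-1/5) = 1)
u(G, Y) = 4 (u(G, Y) = 3 + 1 = 4)
u(4, 5)*Z(-22) = 4*38 = 152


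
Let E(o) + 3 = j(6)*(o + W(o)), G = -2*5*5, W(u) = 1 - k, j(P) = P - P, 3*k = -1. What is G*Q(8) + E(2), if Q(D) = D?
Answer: -403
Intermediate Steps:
k = -1/3 (k = (1/3)*(-1) = -1/3 ≈ -0.33333)
j(P) = 0
W(u) = 4/3 (W(u) = 1 - 1*(-1/3) = 1 + 1/3 = 4/3)
G = -50 (G = -10*5 = -50)
E(o) = -3 (E(o) = -3 + 0*(o + 4/3) = -3 + 0*(4/3 + o) = -3 + 0 = -3)
G*Q(8) + E(2) = -50*8 - 3 = -400 - 3 = -403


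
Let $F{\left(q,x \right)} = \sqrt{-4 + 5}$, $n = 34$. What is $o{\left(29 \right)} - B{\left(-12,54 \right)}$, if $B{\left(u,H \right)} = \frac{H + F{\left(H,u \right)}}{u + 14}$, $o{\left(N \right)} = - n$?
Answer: $- \frac{123}{2} \approx -61.5$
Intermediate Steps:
$F{\left(q,x \right)} = 1$ ($F{\left(q,x \right)} = \sqrt{1} = 1$)
$o{\left(N \right)} = -34$ ($o{\left(N \right)} = \left(-1\right) 34 = -34$)
$B{\left(u,H \right)} = \frac{1 + H}{14 + u}$ ($B{\left(u,H \right)} = \frac{H + 1}{u + 14} = \frac{1 + H}{14 + u}$)
$o{\left(29 \right)} - B{\left(-12,54 \right)} = -34 - \frac{1 + 54}{14 - 12} = -34 - \frac{1}{2} \cdot 55 = -34 - \frac{55}{2} = - \frac{123}{2}$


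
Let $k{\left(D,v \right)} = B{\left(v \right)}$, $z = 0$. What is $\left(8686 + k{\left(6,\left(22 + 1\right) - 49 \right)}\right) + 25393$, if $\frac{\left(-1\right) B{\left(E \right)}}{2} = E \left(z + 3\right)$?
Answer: $34235$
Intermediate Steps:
$B{\left(E \right)} = - 6 E$ ($B{\left(E \right)} = - 2 E \left(0 + 3\right) = - 2 E 3 = - 2 \cdot 3 E = - 6 E$)
$k{\left(D,v \right)} = - 6 v$
$\left(8686 + k{\left(6,\left(22 + 1\right) - 49 \right)}\right) + 25393 = \left(8686 - 6 \left(\left(22 + 1\right) - 49\right)\right) + 25393 = \left(8686 - 6 \left(23 - 49\right)\right) + 25393 = \left(8686 - -156\right) + 25393 = \left(8686 + 156\right) + 25393 = 8842 + 25393 = 34235$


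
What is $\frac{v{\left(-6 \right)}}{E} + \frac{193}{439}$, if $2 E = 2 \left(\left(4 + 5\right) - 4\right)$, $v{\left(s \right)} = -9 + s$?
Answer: $- \frac{1124}{439} \approx -2.5604$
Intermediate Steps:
$E = 5$ ($E = \frac{2 \left(\left(4 + 5\right) - 4\right)}{2} = \frac{2 \left(9 - 4\right)}{2} = \frac{2 \cdot 5}{2} = \frac{1}{2} \cdot 10 = 5$)
$\frac{v{\left(-6 \right)}}{E} + \frac{193}{439} = \frac{-9 - 6}{5} + \frac{193}{439} = \left(-15\right) \frac{1}{5} + 193 \cdot \frac{1}{439} = -3 + \frac{193}{439} = - \frac{1124}{439}$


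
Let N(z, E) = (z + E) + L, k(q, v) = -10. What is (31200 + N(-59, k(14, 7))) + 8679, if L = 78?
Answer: 39888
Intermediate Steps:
N(z, E) = 78 + E + z (N(z, E) = (z + E) + 78 = (E + z) + 78 = 78 + E + z)
(31200 + N(-59, k(14, 7))) + 8679 = (31200 + (78 - 10 - 59)) + 8679 = (31200 + 9) + 8679 = 31209 + 8679 = 39888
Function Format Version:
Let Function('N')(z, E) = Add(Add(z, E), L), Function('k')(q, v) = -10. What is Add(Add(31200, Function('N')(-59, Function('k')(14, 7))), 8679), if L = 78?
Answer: 39888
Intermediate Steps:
Function('N')(z, E) = Add(78, E, z) (Function('N')(z, E) = Add(Add(z, E), 78) = Add(Add(E, z), 78) = Add(78, E, z))
Add(Add(31200, Function('N')(-59, Function('k')(14, 7))), 8679) = Add(Add(31200, Add(78, -10, -59)), 8679) = Add(Add(31200, 9), 8679) = Add(31209, 8679) = 39888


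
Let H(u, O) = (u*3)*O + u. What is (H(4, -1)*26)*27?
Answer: -5616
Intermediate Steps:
H(u, O) = u + 3*O*u (H(u, O) = (3*u)*O + u = 3*O*u + u = u + 3*O*u)
(H(4, -1)*26)*27 = ((4*(1 + 3*(-1)))*26)*27 = ((4*(1 - 3))*26)*27 = ((4*(-2))*26)*27 = -8*26*27 = -208*27 = -5616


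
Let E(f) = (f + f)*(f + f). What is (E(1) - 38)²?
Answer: 1156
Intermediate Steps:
E(f) = 4*f² (E(f) = (2*f)*(2*f) = 4*f²)
(E(1) - 38)² = (4*1² - 38)² = (4*1 - 38)² = (4 - 38)² = (-34)² = 1156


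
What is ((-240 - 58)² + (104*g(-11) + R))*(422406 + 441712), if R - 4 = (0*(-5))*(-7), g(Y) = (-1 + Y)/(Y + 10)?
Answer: 77819010608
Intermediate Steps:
g(Y) = (-1 + Y)/(10 + Y)
R = 4 (R = 4 + (0*(-5))*(-7) = 4 + 0*(-7) = 4 + 0 = 4)
((-240 - 58)² + (104*g(-11) + R))*(422406 + 441712) = ((-240 - 58)² + (104*((-1 - 11)/(10 - 11)) + 4))*(422406 + 441712) = ((-298)² + (104*(-12/(-1)) + 4))*864118 = (88804 + (104*(-1*(-12)) + 4))*864118 = (88804 + (104*12 + 4))*864118 = (88804 + (1248 + 4))*864118 = (88804 + 1252)*864118 = 90056*864118 = 77819010608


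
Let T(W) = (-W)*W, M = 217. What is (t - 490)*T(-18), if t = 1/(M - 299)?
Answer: 6509322/41 ≈ 1.5876e+5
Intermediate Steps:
t = -1/82 (t = 1/(217 - 299) = 1/(-82) = -1/82 ≈ -0.012195)
T(W) = -W**2
(t - 490)*T(-18) = (-1/82 - 490)*(-1*(-18)**2) = -(-40181)*324/82 = -40181/82*(-324) = 6509322/41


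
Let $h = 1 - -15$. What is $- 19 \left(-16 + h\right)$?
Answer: $0$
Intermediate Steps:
$h = 16$ ($h = 1 + 15 = 16$)
$- 19 \left(-16 + h\right) = - 19 \left(-16 + 16\right) = \left(-19\right) 0 = 0$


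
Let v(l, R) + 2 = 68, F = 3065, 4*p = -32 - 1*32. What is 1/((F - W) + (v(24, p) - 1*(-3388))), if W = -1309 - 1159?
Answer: 1/8987 ≈ 0.00011127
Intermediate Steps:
p = -16 (p = (-32 - 1*32)/4 = (-32 - 32)/4 = (¼)*(-64) = -16)
v(l, R) = 66 (v(l, R) = -2 + 68 = 66)
W = -2468
1/((F - W) + (v(24, p) - 1*(-3388))) = 1/((3065 - 1*(-2468)) + (66 - 1*(-3388))) = 1/((3065 + 2468) + (66 + 3388)) = 1/(5533 + 3454) = 1/8987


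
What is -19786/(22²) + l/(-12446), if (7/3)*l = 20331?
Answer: -219164563/5270881 ≈ -41.580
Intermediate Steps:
l = 60993/7 (l = (3/7)*20331 = 60993/7 ≈ 8713.3)
-19786/(22²) + l/(-12446) = -19786/(22²) + (60993/7)/(-12446) = -19786/484 + (60993/7)*(-1/12446) = -19786*1/484 - 60993/87122 = -9893/242 - 60993/87122 = -219164563/5270881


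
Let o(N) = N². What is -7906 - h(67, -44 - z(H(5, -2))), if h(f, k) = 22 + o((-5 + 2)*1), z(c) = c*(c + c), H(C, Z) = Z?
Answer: -7937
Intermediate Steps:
z(c) = 2*c² (z(c) = c*(2*c) = 2*c²)
h(f, k) = 31 (h(f, k) = 22 + ((-5 + 2)*1)² = 22 + (-3*1)² = 22 + (-3)² = 22 + 9 = 31)
-7906 - h(67, -44 - z(H(5, -2))) = -7906 - 1*31 = -7906 - 31 = -7937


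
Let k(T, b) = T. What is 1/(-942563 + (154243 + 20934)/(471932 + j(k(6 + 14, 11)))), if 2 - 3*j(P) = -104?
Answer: -1415902/1334576311295 ≈ -1.0609e-6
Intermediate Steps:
j(P) = 106/3 (j(P) = ⅔ - ⅓*(-104) = ⅔ + 104/3 = 106/3)
1/(-942563 + (154243 + 20934)/(471932 + j(k(6 + 14, 11)))) = 1/(-942563 + (154243 + 20934)/(471932 + 106/3)) = 1/(-942563 + 175177/(1415902/3)) = 1/(-942563 + 175177*(3/1415902)) = 1/(-942563 + 525531/1415902) = 1/(-1334576311295/1415902) = -1415902/1334576311295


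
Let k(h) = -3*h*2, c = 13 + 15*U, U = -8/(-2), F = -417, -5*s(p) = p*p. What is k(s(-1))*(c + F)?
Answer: -2064/5 ≈ -412.80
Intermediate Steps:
s(p) = -p**2/5 (s(p) = -p*p/5 = -p**2/5)
U = 4 (U = -8*(-1/2) = 4)
c = 73 (c = 13 + 15*4 = 13 + 60 = 73)
k(h) = -6*h
k(s(-1))*(c + F) = (-(-6)*(-1)**2/5)*(73 - 417) = -(-6)/5*(-344) = -6*(-1/5)*(-344) = (6/5)*(-344) = -2064/5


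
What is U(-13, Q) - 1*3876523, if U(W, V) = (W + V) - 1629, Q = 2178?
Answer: -3875987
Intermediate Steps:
U(W, V) = -1629 + V + W (U(W, V) = (V + W) - 1629 = -1629 + V + W)
U(-13, Q) - 1*3876523 = (-1629 + 2178 - 13) - 1*3876523 = 536 - 3876523 = -3875987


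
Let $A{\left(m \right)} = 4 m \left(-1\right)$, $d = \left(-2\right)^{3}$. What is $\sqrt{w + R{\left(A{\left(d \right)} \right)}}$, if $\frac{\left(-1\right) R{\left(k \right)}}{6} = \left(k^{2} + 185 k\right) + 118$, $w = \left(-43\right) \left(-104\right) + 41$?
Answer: $17 i \sqrt{131} \approx 194.57 i$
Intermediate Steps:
$d = -8$
$w = 4513$ ($w = 4472 + 41 = 4513$)
$A{\left(m \right)} = - 4 m$
$R{\left(k \right)} = -708 - 1110 k - 6 k^{2}$ ($R{\left(k \right)} = - 6 \left(\left(k^{2} + 185 k\right) + 118\right) = - 6 \left(118 + k^{2} + 185 k\right) = -708 - 1110 k - 6 k^{2}$)
$\sqrt{w + R{\left(A{\left(d \right)} \right)}} = \sqrt{4513 - \left(708 + 6144 + 1110 \left(-4\right) \left(-8\right)\right)} = \sqrt{4513 - \left(36228 + 6144\right)} = \sqrt{4513 - 42372} = \sqrt{-37859} = 17 i \sqrt{131}$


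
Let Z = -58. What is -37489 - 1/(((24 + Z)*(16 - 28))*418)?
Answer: -6393524017/170544 ≈ -37489.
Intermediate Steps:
-37489 - 1/(((24 + Z)*(16 - 28))*418) = -37489 - 1/(((24 - 58)*(16 - 28))*418) = -37489 - 1/(-34*(-12)*418) = -37489 - 1/(408*418) = -37489 - 1/170544 = -6393524017/170544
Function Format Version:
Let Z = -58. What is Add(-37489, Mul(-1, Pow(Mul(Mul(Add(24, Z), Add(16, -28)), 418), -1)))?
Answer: Rational(-6393524017, 170544) ≈ -37489.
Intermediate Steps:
Add(-37489, Mul(-1, Pow(Mul(Mul(Add(24, Z), Add(16, -28)), 418), -1))) = Add(-37489, Mul(-1, Pow(Mul(Mul(Add(24, -58), Add(16, -28)), 418), -1))) = Add(-37489, Mul(-1, Pow(Mul(Mul(-34, -12), 418), -1))) = Add(-37489, Mul(-1, Pow(Mul(408, 418), -1))) = Add(-37489, Mul(-1, Pow(170544, -1))) = Add(-37489, Mul(-1, Rational(1, 170544))) = Add(-37489, Rational(-1, 170544)) = Rational(-6393524017, 170544)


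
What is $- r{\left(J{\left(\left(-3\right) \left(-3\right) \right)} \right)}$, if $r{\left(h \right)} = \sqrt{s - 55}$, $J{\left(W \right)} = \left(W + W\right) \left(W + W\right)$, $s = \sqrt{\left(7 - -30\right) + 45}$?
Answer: $- i \sqrt{55 - \sqrt{82}} \approx - 6.7782 i$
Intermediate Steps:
$s = \sqrt{82}$ ($s = \sqrt{\left(7 + 30\right) + 45} = \sqrt{37 + 45} = \sqrt{82} \approx 9.0554$)
$J{\left(W \right)} = 4 W^{2}$ ($J{\left(W \right)} = 2 W 2 W = 4 W^{2}$)
$r{\left(h \right)} = \sqrt{-55 + \sqrt{82}}$ ($r{\left(h \right)} = \sqrt{\sqrt{82} - 55} = \sqrt{-55 + \sqrt{82}}$)
$- r{\left(J{\left(\left(-3\right) \left(-3\right) \right)} \right)} = - \sqrt{-55 + \sqrt{82}}$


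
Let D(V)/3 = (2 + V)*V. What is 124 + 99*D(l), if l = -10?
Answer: 23884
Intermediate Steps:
D(V) = 3*V*(2 + V) (D(V) = 3*((2 + V)*V) = 3*(V*(2 + V)) = 3*V*(2 + V))
124 + 99*D(l) = 124 + 99*(3*(-10)*(2 - 10)) = 124 + 99*(3*(-10)*(-8)) = 124 + 99*240 = 124 + 23760 = 23884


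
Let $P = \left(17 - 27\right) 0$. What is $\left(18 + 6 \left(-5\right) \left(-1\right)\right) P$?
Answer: $0$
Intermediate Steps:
$P = 0$ ($P = \left(17 - 27\right) 0 = \left(-10\right) 0 = 0$)
$\left(18 + 6 \left(-5\right) \left(-1\right)\right) P = \left(18 + 6 \left(-5\right) \left(-1\right)\right) 0 = \left(18 - -30\right) 0 = \left(18 + 30\right) 0 = 48 \cdot 0 = 0$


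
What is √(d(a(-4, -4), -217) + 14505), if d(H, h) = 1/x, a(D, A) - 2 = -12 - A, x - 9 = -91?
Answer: √97531538/82 ≈ 120.44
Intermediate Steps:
x = -82 (x = 9 - 91 = -82)
a(D, A) = -10 - A (a(D, A) = 2 + (-12 - A) = -10 - A)
d(H, h) = -1/82 (d(H, h) = 1/(-82) = -1/82)
√(d(a(-4, -4), -217) + 14505) = √(-1/82 + 14505) = √(1189409/82) = √97531538/82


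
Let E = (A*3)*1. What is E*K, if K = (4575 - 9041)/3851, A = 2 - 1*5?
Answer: 40194/3851 ≈ 10.437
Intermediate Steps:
A = -3 (A = 2 - 5 = -3)
E = -9 (E = -3*3*1 = -9*1 = -9)
K = -4466/3851 (K = -4466*1/3851 = -4466/3851 ≈ -1.1597)
E*K = -9*(-4466/3851) = 40194/3851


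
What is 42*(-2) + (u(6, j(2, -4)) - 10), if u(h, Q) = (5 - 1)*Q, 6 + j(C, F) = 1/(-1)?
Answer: -122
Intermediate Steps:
j(C, F) = -7 (j(C, F) = -6 + 1/(-1) = -6 - 1 = -7)
u(h, Q) = 4*Q
42*(-2) + (u(6, j(2, -4)) - 10) = 42*(-2) + (4*(-7) - 10) = -84 + (-28 - 10) = -84 - 38 = -122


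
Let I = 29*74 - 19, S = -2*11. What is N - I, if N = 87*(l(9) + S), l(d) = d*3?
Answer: -1692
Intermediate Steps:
S = -22
l(d) = 3*d
N = 435 (N = 87*(3*9 - 22) = 87*(27 - 22) = 87*5 = 435)
I = 2127 (I = 2146 - 19 = 2127)
N - I = 435 - 1*2127 = 435 - 2127 = -1692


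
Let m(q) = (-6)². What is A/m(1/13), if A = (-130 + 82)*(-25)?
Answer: 100/3 ≈ 33.333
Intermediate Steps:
m(q) = 36
A = 1200 (A = -48*(-25) = 1200)
A/m(1/13) = 1200/36 = 1200*(1/36) = 100/3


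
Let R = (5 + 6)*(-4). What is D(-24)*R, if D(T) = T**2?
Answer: -25344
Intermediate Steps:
R = -44 (R = 11*(-4) = -44)
D(-24)*R = (-24)**2*(-44) = 576*(-44) = -25344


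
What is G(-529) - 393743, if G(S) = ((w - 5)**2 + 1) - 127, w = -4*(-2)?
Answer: -393860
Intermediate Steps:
w = 8
G(S) = -117 (G(S) = ((8 - 5)**2 + 1) - 127 = (3**2 + 1) - 127 = (9 + 1) - 127 = 10 - 127 = -117)
G(-529) - 393743 = -117 - 393743 = -393860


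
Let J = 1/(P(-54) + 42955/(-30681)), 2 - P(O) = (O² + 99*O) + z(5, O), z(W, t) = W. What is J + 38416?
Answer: 2858912296793/74419832 ≈ 38416.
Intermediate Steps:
P(O) = -3 - O² - 99*O (P(O) = 2 - ((O² + 99*O) + 5) = 2 - (5 + O² + 99*O) = 2 + (-5 - O² - 99*O) = -3 - O² - 99*O)
J = 30681/74419832 (J = 1/((-3 - 1*(-54)² - 99*(-54)) + 42955/(-30681)) = 1/((-3 - 1*2916 + 5346) + 42955*(-1/30681)) = 1/((-3 - 2916 + 5346) - 42955/30681) = 1/(2427 - 42955/30681) = 1/(74419832/30681) = 30681/74419832 ≈ 0.00041227)
J + 38416 = 30681/74419832 + 38416 = 2858912296793/74419832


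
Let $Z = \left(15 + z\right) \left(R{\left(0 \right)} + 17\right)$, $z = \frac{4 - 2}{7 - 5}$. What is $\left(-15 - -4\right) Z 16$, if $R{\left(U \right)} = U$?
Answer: $-47872$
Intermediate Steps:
$z = 1$ ($z = \frac{2}{2} = 2 \cdot \frac{1}{2} = 1$)
$Z = 272$ ($Z = \left(15 + 1\right) \left(0 + 17\right) = 16 \cdot 17 = 272$)
$\left(-15 - -4\right) Z 16 = \left(-15 - -4\right) 272 \cdot 16 = \left(-15 + 4\right) 272 \cdot 16 = \left(-11\right) 272 \cdot 16 = \left(-2992\right) 16 = -47872$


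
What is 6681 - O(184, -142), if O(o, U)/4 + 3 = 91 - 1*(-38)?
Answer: 6177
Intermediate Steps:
O(o, U) = 504 (O(o, U) = -12 + 4*(91 - 1*(-38)) = -12 + 4*(91 + 38) = -12 + 4*129 = -12 + 516 = 504)
6681 - O(184, -142) = 6681 - 1*504 = 6681 - 504 = 6177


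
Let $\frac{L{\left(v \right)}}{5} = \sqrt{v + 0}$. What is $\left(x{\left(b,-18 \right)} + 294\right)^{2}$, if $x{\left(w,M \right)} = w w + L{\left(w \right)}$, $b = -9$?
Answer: $140400 + 11250 i \approx 1.404 \cdot 10^{5} + 11250.0 i$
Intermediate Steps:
$L{\left(v \right)} = 5 \sqrt{v}$ ($L{\left(v \right)} = 5 \sqrt{v + 0} = 5 \sqrt{v}$)
$x{\left(w,M \right)} = w^{2} + 5 \sqrt{w}$ ($x{\left(w,M \right)} = w w + 5 \sqrt{w} = w^{2} + 5 \sqrt{w}$)
$\left(x{\left(b,-18 \right)} + 294\right)^{2} = \left(\left(\left(-9\right)^{2} + 5 \sqrt{-9}\right) + 294\right)^{2} = \left(\left(81 + 5 \cdot 3 i\right) + 294\right)^{2} = \left(\left(81 + 15 i\right) + 294\right)^{2} = \left(375 + 15 i\right)^{2}$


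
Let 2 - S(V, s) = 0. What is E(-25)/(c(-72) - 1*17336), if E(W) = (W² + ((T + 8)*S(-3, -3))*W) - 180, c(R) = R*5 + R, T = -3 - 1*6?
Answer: -495/17768 ≈ -0.027859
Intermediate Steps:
T = -9 (T = -3 - 6 = -9)
S(V, s) = 2 (S(V, s) = 2 - 1*0 = 2 + 0 = 2)
c(R) = 6*R (c(R) = 5*R + R = 6*R)
E(W) = -180 + W² - 2*W (E(W) = (W² + ((-9 + 8)*2)*W) - 180 = (W² + (-1*2)*W) - 180 = (W² - 2*W) - 180 = -180 + W² - 2*W)
E(-25)/(c(-72) - 1*17336) = (-180 + (-25)² - 2*(-25))/(6*(-72) - 1*17336) = (-180 + 625 + 50)/(-432 - 17336) = 495/(-17768) = 495*(-1/17768) = -495/17768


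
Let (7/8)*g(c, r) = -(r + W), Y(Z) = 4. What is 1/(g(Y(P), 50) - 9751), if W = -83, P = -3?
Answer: -7/67993 ≈ -0.00010295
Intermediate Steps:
g(c, r) = 664/7 - 8*r/7 (g(c, r) = 8*(-(r - 83))/7 = 8*(-(-83 + r))/7 = 8*(83 - r)/7 = 664/7 - 8*r/7)
1/(g(Y(P), 50) - 9751) = 1/((664/7 - 8/7*50) - 9751) = 1/((664/7 - 400/7) - 9751) = 1/(264/7 - 9751) = 1/(-67993/7) = -7/67993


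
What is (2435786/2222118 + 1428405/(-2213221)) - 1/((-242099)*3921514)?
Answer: 25666631846171779976947/56940963641444946571794 ≈ 0.45076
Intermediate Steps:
(2435786/2222118 + 1428405/(-2213221)) - 1/((-242099)*3921514) = (2435786*(1/2222118) + 1428405*(-1/2213221)) - (-1)/(242099*3921514) = (1217893/1111059 - 1428405/2213221) - 1*(-1/949394617886) = 27034734938/59976075879 + 1/949394617886 = 25666631846171779976947/56940963641444946571794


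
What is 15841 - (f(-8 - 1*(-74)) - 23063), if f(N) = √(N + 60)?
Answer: 38904 - 3*√14 ≈ 38893.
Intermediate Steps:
f(N) = √(60 + N)
15841 - (f(-8 - 1*(-74)) - 23063) = 15841 - (√(60 + (-8 - 1*(-74))) - 23063) = 15841 - (√(60 + (-8 + 74)) - 23063) = 15841 - (√(60 + 66) - 23063) = 15841 - (√126 - 23063) = 15841 - (3*√14 - 23063) = 15841 - (-23063 + 3*√14) = 15841 + (23063 - 3*√14) = 38904 - 3*√14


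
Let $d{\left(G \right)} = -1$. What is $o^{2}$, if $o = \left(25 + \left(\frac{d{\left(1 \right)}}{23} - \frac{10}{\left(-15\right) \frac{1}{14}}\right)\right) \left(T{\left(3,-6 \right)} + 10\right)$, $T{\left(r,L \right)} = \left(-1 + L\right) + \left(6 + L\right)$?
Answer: $\frac{5597956}{529} \approx 10582.0$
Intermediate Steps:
$T{\left(r,L \right)} = 5 + 2 L$
$o = \frac{2366}{23}$ ($o = \left(25 - \left(\frac{1}{23} - \frac{28}{3}\right)\right) \left(\left(5 + 2 \left(-6\right)\right) + 10\right) = \left(25 - \left(\frac{1}{23} + \frac{10}{\left(-15\right) \frac{1}{14}}\right)\right) \left(\left(5 - 12\right) + 10\right) = \left(25 - \left(\frac{1}{23} + \frac{10}{- \frac{15}{14}}\right)\right) \left(-7 + 10\right) = \left(25 - - \frac{641}{69}\right) 3 = \left(25 + \left(- \frac{1}{23} + \frac{28}{3}\right)\right) 3 = \left(25 + \frac{641}{69}\right) 3 = \frac{2366}{69} \cdot 3 = \frac{2366}{23} \approx 102.87$)
$o^{2} = \left(\frac{2366}{23}\right)^{2} = \frac{5597956}{529}$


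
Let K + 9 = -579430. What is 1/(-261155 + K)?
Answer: -1/840594 ≈ -1.1896e-6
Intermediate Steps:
K = -579439 (K = -9 - 579430 = -579439)
1/(-261155 + K) = 1/(-261155 - 579439) = 1/(-840594) = -1/840594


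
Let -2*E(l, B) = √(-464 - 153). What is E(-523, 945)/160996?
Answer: -I*√617/321992 ≈ -7.7143e-5*I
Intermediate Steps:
E(l, B) = -I*√617/2 (E(l, B) = -√(-464 - 153)/2 = -I*√617/2)
E(-523, 945)/160996 = -I*√617/2/160996 = -I*√617/2*(1/160996) = -I*√617/321992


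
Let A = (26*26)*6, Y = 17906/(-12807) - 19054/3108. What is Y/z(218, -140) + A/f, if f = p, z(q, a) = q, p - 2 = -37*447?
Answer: -955973862505/3416585939388 ≈ -0.27980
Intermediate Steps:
p = -16537 (p = 2 - 37*447 = 2 - 16539 = -16537)
Y = -7135153/947718 (Y = 17906*(-1/12807) - 19054*1/3108 = -17906/12807 - 1361/222 = -7135153/947718 ≈ -7.5288)
f = -16537
A = 4056 (A = 676*6 = 4056)
Y/z(218, -140) + A/f = -7135153/947718/218 + 4056/(-16537) = -7135153/947718*1/218 + 4056*(-1/16537) = -7135153/206602524 - 4056/16537 = -955973862505/3416585939388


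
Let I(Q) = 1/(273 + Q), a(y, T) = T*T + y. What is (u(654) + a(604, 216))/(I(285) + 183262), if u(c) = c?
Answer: 26736012/102260197 ≈ 0.26145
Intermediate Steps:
a(y, T) = y + T**2 (a(y, T) = T**2 + y = y + T**2)
(u(654) + a(604, 216))/(I(285) + 183262) = (654 + (604 + 216**2))/(1/(273 + 285) + 183262) = (654 + (604 + 46656))/(1/558 + 183262) = (654 + 47260)/(1/558 + 183262) = 47914/(102260197/558) = 47914*(558/102260197) = 26736012/102260197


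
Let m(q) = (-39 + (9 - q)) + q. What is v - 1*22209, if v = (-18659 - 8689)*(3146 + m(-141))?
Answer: -85238577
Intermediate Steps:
m(q) = -30 (m(q) = (-30 - q) + q = -30)
v = -85216368 (v = (-18659 - 8689)*(3146 - 30) = -27348*3116 = -85216368)
v - 1*22209 = -85216368 - 1*22209 = -85216368 - 22209 = -85238577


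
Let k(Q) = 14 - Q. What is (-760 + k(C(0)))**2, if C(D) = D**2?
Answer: 556516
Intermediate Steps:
(-760 + k(C(0)))**2 = (-760 + (14 - 1*0**2))**2 = (-760 + (14 - 1*0))**2 = (-760 + (14 + 0))**2 = (-760 + 14)**2 = (-746)**2 = 556516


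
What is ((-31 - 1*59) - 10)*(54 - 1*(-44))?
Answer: -9800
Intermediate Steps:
((-31 - 1*59) - 10)*(54 - 1*(-44)) = ((-31 - 59) - 10)*(54 + 44) = (-90 - 10)*98 = -100*98 = -9800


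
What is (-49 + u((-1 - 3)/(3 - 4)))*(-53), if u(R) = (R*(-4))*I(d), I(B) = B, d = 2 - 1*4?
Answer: 901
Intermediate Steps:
d = -2 (d = 2 - 4 = -2)
u(R) = 8*R (u(R) = (R*(-4))*(-2) = -4*R*(-2) = 8*R)
(-49 + u((-1 - 3)/(3 - 4)))*(-53) = (-49 + 8*((-1 - 3)/(3 - 4)))*(-53) = (-49 + 8*(-4/(-1)))*(-53) = (-49 + 8*(-4*(-1)))*(-53) = (-49 + 8*4)*(-53) = (-49 + 32)*(-53) = -17*(-53) = 901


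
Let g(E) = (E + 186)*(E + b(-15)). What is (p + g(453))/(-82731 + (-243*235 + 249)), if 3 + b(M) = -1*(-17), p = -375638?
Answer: 77225/139587 ≈ 0.55324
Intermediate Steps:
b(M) = 14 (b(M) = -3 - 1*(-17) = -3 + 17 = 14)
g(E) = (14 + E)*(186 + E) (g(E) = (E + 186)*(E + 14) = (186 + E)*(14 + E) = (14 + E)*(186 + E))
(p + g(453))/(-82731 + (-243*235 + 249)) = (-375638 + (2604 + 453**2 + 200*453))/(-82731 + (-243*235 + 249)) = (-375638 + (2604 + 205209 + 90600))/(-82731 + (-57105 + 249)) = (-375638 + 298413)/(-82731 - 56856) = -77225/(-139587) = -77225*(-1/139587) = 77225/139587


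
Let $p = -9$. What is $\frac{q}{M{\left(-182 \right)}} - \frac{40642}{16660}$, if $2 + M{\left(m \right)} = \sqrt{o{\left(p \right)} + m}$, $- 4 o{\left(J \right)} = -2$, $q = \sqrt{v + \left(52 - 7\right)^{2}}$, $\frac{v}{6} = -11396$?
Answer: $\frac{- 31933 \sqrt{6} - 11612 i + 2380 \sqrt{66351}}{1190 \left(4 i + 11 \sqrt{6}\right)} \approx 16.268 - 2.7772 i$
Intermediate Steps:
$v = -68376$ ($v = 6 \left(-11396\right) = -68376$)
$q = i \sqrt{66351}$ ($q = \sqrt{-68376 + \left(52 - 7\right)^{2}} = \sqrt{-68376 + 45^{2}} = \sqrt{-68376 + 2025} = \sqrt{-66351} = i \sqrt{66351} \approx 257.59 i$)
$o{\left(J \right)} = \frac{1}{2}$ ($o{\left(J \right)} = \left(- \frac{1}{4}\right) \left(-2\right) = \frac{1}{2}$)
$M{\left(m \right)} = -2 + \sqrt{\frac{1}{2} + m}$
$\frac{q}{M{\left(-182 \right)}} - \frac{40642}{16660} = \frac{i \sqrt{66351}}{-2 + \frac{\sqrt{2 + 4 \left(-182\right)}}{2}} - \frac{40642}{16660} = \frac{i \sqrt{66351}}{-2 + \frac{\sqrt{2 - 728}}{2}} - \frac{2903}{1190} = \frac{i \sqrt{66351}}{-2 + \frac{\sqrt{-726}}{2}} - \frac{2903}{1190} = \frac{i \sqrt{66351}}{-2 + \frac{11 i \sqrt{6}}{2}} - \frac{2903}{1190} = - \frac{2903}{1190} + \frac{i \sqrt{66351}}{-2 + \frac{11 i \sqrt{6}}{2}}$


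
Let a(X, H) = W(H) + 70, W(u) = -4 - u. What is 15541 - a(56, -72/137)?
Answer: 2120003/137 ≈ 15474.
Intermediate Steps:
a(X, H) = 66 - H (a(X, H) = (-4 - H) + 70 = 66 - H)
15541 - a(56, -72/137) = 15541 - (66 - (-72)/137) = 15541 - (66 - 1*(-72/137)) = 15541 - (66 + 72/137) = 15541 - 1*9114/137 = 15541 - 9114/137 = 2120003/137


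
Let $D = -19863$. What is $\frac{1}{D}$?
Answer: $- \frac{1}{19863} \approx -5.0345 \cdot 10^{-5}$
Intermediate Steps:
$\frac{1}{D} = \frac{1}{-19863} = - \frac{1}{19863}$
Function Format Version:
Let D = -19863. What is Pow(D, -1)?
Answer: Rational(-1, 19863) ≈ -5.0345e-5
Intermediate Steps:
Pow(D, -1) = Pow(-19863, -1) = Rational(-1, 19863)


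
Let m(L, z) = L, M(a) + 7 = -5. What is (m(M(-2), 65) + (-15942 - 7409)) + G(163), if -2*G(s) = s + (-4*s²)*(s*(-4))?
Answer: -69338841/2 ≈ -3.4669e+7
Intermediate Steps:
M(a) = -12 (M(a) = -7 - 5 = -12)
G(s) = -8*s³ - s/2 (G(s) = -(s + (-4*s²)*(s*(-4)))/2 = -(s + (-4*s²)*(-4*s))/2 = -(s + 16*s³)/2 = -8*s³ - s/2)
(m(M(-2), 65) + (-15942 - 7409)) + G(163) = (-12 + (-15942 - 7409)) + (-8*163³ - ½*163) = (-12 - 23351) + (-8*4330747 - 163/2) = -23363 + (-34645976 - 163/2) = -23363 - 69292115/2 = -69338841/2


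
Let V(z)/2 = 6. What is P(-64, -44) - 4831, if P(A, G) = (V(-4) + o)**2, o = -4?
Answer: -4767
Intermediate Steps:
V(z) = 12 (V(z) = 2*6 = 12)
P(A, G) = 64 (P(A, G) = (12 - 4)**2 = 8**2 = 64)
P(-64, -44) - 4831 = 64 - 4831 = -4767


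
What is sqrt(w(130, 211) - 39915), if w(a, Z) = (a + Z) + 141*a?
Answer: 2*I*sqrt(5311) ≈ 145.75*I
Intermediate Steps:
w(a, Z) = Z + 142*a (w(a, Z) = (Z + a) + 141*a = Z + 142*a)
sqrt(w(130, 211) - 39915) = sqrt((211 + 142*130) - 39915) = sqrt((211 + 18460) - 39915) = sqrt(18671 - 39915) = sqrt(-21244) = 2*I*sqrt(5311)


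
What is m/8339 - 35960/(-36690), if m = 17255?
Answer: 93295639/30595791 ≈ 3.0493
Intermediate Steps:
m/8339 - 35960/(-36690) = 17255/8339 - 35960/(-36690) = 17255*(1/8339) - 35960*(-1/36690) = 17255/8339 + 3596/3669 = 93295639/30595791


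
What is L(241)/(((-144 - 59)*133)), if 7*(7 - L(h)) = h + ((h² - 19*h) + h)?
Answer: 7705/26999 ≈ 0.28538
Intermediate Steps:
L(h) = 7 - h²/7 + 17*h/7 (L(h) = 7 - (h + ((h² - 19*h) + h))/7 = 7 - (h + (h² - 18*h))/7 = 7 - (h² - 17*h)/7 = 7 + (-h²/7 + 17*h/7) = 7 - h²/7 + 17*h/7)
L(241)/(((-144 - 59)*133)) = (7 - ⅐*241² + (17/7)*241)/(((-144 - 59)*133)) = (7 - ⅐*58081 + 4097/7)/((-203*133)) = (7 - 58081/7 + 4097/7)/(-26999) = -7705*(-1/26999) = 7705/26999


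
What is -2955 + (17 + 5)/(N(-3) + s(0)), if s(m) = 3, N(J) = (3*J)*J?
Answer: -44314/15 ≈ -2954.3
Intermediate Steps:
N(J) = 3*J**2
-2955 + (17 + 5)/(N(-3) + s(0)) = -2955 + (17 + 5)/(3*(-3)**2 + 3) = -2955 + 22/(3*9 + 3) = -2955 + 22/(27 + 3) = -2955 + 22/30 = -2955 + (1/30)*22 = -2955 + 11/15 = -44314/15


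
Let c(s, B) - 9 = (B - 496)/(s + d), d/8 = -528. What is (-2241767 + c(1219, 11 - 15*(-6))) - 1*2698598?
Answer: -2969153877/601 ≈ -4.9404e+6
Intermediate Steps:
d = -4224 (d = 8*(-528) = -4224)
c(s, B) = 9 + (-496 + B)/(-4224 + s) (c(s, B) = 9 + (B - 496)/(s - 4224) = 9 + (-496 + B)/(-4224 + s))
(-2241767 + c(1219, 11 - 15*(-6))) - 1*2698598 = (-2241767 + (-38512 + (11 - 15*(-6)) + 9*1219)/(-4224 + 1219)) - 1*2698598 = (-2241767 + (-38512 + (11 + 90) + 10971)/(-3005)) - 2698598 = (-2241767 - (-38512 + 101 + 10971)/3005) - 2698598 = (-2241767 - 1/3005*(-27440)) - 2698598 = (-2241767 + 5488/601) - 2698598 = -1347296479/601 - 2698598 = -2969153877/601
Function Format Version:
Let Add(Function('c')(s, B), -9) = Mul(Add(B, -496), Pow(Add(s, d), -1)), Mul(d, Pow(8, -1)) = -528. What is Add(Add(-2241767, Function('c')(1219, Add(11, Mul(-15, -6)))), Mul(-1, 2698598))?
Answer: Rational(-2969153877, 601) ≈ -4.9404e+6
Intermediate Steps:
d = -4224 (d = Mul(8, -528) = -4224)
Function('c')(s, B) = Add(9, Mul(Pow(Add(-4224, s), -1), Add(-496, B))) (Function('c')(s, B) = Add(9, Mul(Add(B, -496), Pow(Add(s, -4224), -1))) = Add(9, Mul(Add(-496, B), Pow(Add(-4224, s), -1))) = Add(9, Mul(Pow(Add(-4224, s), -1), Add(-496, B))))
Add(Add(-2241767, Function('c')(1219, Add(11, Mul(-15, -6)))), Mul(-1, 2698598)) = Add(Add(-2241767, Mul(Pow(Add(-4224, 1219), -1), Add(-38512, Add(11, Mul(-15, -6)), Mul(9, 1219)))), Mul(-1, 2698598)) = Add(Add(-2241767, Mul(Pow(-3005, -1), Add(-38512, Add(11, 90), 10971))), -2698598) = Add(Add(-2241767, Mul(Rational(-1, 3005), Add(-38512, 101, 10971))), -2698598) = Add(Add(-2241767, Mul(Rational(-1, 3005), -27440)), -2698598) = Add(Add(-2241767, Rational(5488, 601)), -2698598) = Add(Rational(-1347296479, 601), -2698598) = Rational(-2969153877, 601)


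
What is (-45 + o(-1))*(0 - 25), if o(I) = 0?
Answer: 1125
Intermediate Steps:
(-45 + o(-1))*(0 - 25) = (-45 + 0)*(0 - 25) = -45*(-25) = 1125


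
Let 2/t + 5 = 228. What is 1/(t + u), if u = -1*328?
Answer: -223/73142 ≈ -0.0030489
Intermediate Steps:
t = 2/223 (t = 2/(-5 + 228) = 2/223 ≈ 0.0089686)
u = -328
1/(t + u) = 1/(2/223 - 328) = 1/(-73142/223) = -223/73142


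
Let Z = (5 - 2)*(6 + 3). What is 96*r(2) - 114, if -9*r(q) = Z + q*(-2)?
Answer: -1078/3 ≈ -359.33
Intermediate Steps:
Z = 27 (Z = 3*9 = 27)
r(q) = -3 + 2*q/9 (r(q) = -(27 + q*(-2))/9 = -(27 - 2*q)/9 = -3 + 2*q/9)
96*r(2) - 114 = 96*(-3 + (2/9)*2) - 114 = 96*(-3 + 4/9) - 114 = 96*(-23/9) - 114 = -736/3 - 114 = -1078/3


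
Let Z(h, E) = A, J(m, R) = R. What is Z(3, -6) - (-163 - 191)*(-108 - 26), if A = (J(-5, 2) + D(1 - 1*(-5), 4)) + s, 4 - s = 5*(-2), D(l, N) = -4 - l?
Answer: -47430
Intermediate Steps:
s = 14 (s = 4 - 5*(-2) = 4 - 1*(-10) = 4 + 10 = 14)
A = 6 (A = (2 + (-4 - (1 - 1*(-5)))) + 14 = (2 + (-4 - (1 + 5))) + 14 = (2 + (-4 - 1*6)) + 14 = (2 + (-4 - 6)) + 14 = (2 - 10) + 14 = -8 + 14 = 6)
Z(h, E) = 6
Z(3, -6) - (-163 - 191)*(-108 - 26) = 6 - (-163 - 191)*(-108 - 26) = 6 - (-354)*(-134) = 6 - 1*47436 = 6 - 47436 = -47430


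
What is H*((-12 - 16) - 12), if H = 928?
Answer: -37120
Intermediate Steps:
H*((-12 - 16) - 12) = 928*((-12 - 16) - 12) = 928*(-28 - 12) = 928*(-40) = -37120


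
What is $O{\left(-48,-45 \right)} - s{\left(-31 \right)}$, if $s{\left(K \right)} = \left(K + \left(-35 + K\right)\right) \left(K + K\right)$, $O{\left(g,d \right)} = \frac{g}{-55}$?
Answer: $- \frac{330722}{55} \approx -6013.1$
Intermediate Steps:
$O{\left(g,d \right)} = - \frac{g}{55}$ ($O{\left(g,d \right)} = g \left(- \frac{1}{55}\right) = - \frac{g}{55}$)
$s{\left(K \right)} = 2 K \left(-35 + 2 K\right)$ ($s{\left(K \right)} = \left(-35 + 2 K\right) 2 K = 2 K \left(-35 + 2 K\right)$)
$O{\left(-48,-45 \right)} - s{\left(-31 \right)} = \left(- \frac{1}{55}\right) \left(-48\right) - 2 \left(-31\right) \left(-35 + 2 \left(-31\right)\right) = \frac{48}{55} - 2 \left(-31\right) \left(-35 - 62\right) = \frac{48}{55} - 2 \left(-31\right) \left(-97\right) = \frac{48}{55} - 6014 = - \frac{330722}{55}$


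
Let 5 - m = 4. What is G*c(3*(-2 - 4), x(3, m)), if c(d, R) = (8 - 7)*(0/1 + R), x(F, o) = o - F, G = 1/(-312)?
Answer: 1/156 ≈ 0.0064103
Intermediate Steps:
m = 1 (m = 5 - 1*4 = 5 - 4 = 1)
G = -1/312 ≈ -0.0032051
c(d, R) = R (c(d, R) = 1*(0*1 + R) = 1*(0 + R) = 1*R = R)
G*c(3*(-2 - 4), x(3, m)) = -(1 - 1*3)/312 = -(1 - 3)/312 = -1/312*(-2) = 1/156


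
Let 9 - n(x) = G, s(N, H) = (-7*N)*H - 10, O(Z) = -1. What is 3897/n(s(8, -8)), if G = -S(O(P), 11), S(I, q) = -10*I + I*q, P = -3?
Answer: 3897/8 ≈ 487.13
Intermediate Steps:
s(N, H) = -10 - 7*H*N (s(N, H) = -7*H*N - 10 = -10 - 7*H*N)
G = 1 (G = -(-1)*(-10 + 11) = -(-1) = -1*(-1) = 1)
n(x) = 8 (n(x) = 9 - 1*1 = 9 - 1 = 8)
3897/n(s(8, -8)) = 3897/8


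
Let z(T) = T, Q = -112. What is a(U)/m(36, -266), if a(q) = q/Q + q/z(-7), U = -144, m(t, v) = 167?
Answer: 153/1169 ≈ 0.13088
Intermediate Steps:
a(q) = -17*q/112 (a(q) = q/(-112) + q/(-7) = q*(-1/112) + q*(-⅐) = -q/112 - q/7 = -17*q/112)
a(U)/m(36, -266) = -17/112*(-144)/167 = (153/7)*(1/167) = 153/1169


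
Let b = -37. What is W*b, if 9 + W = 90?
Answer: -2997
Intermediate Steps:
W = 81 (W = -9 + 90 = 81)
W*b = 81*(-37) = -2997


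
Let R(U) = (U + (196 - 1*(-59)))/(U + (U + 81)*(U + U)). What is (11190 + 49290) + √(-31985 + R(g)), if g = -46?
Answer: 60480 + I*√341176873254/3266 ≈ 60480.0 + 178.84*I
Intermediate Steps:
R(U) = (255 + U)/(U + 2*U*(81 + U)) (R(U) = (U + (196 + 59))/(U + (81 + U)*(2*U)) = (U + 255)/(U + 2*U*(81 + U)) = (255 + U)/(U + 2*U*(81 + U)))
(11190 + 49290) + √(-31985 + R(g)) = (11190 + 49290) + √(-31985 + (255 - 46)/((-46)*(163 + 2*(-46)))) = 60480 + √(-31985 - 1/46*209/(163 - 92)) = 60480 + √(-31985 - 1/46*209/71) = 60480 + √(-31985 - 1/46*1/71*209) = 60480 + √(-31985 - 209/3266) = 60480 + √(-104463219/3266) = 60480 + I*√341176873254/3266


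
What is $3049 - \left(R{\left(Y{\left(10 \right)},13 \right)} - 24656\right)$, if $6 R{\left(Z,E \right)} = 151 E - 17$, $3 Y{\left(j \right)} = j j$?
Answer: $\frac{82142}{3} \approx 27381.0$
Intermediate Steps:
$Y{\left(j \right)} = \frac{j^{2}}{3}$ ($Y{\left(j \right)} = \frac{j j}{3} = \frac{j^{2}}{3}$)
$R{\left(Z,E \right)} = - \frac{17}{6} + \frac{151 E}{6}$ ($R{\left(Z,E \right)} = \frac{151 E - 17}{6} = \frac{-17 + 151 E}{6} = - \frac{17}{6} + \frac{151 E}{6}$)
$3049 - \left(R{\left(Y{\left(10 \right)},13 \right)} - 24656\right) = 3049 - \left(\left(- \frac{17}{6} + \frac{151}{6} \cdot 13\right) - 24656\right) = 3049 - \left(\left(- \frac{17}{6} + \frac{1963}{6}\right) - 24656\right) = 3049 - \left(\frac{973}{3} - 24656\right) = 3049 - - \frac{72995}{3} = 3049 + \frac{72995}{3} = \frac{82142}{3}$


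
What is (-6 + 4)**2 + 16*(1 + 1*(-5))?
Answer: -60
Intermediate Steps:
(-6 + 4)**2 + 16*(1 + 1*(-5)) = (-2)**2 + 16*(1 - 5) = 4 + 16*(-4) = 4 - 64 = -60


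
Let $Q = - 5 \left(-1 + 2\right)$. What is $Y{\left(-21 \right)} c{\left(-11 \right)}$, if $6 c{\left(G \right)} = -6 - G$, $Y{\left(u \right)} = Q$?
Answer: $- \frac{25}{6} \approx -4.1667$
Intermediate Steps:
$Q = -5$ ($Q = \left(-5\right) 1 = -5$)
$Y{\left(u \right)} = -5$
$c{\left(G \right)} = -1 - \frac{G}{6}$ ($c{\left(G \right)} = \frac{-6 - G}{6} = -1 - \frac{G}{6}$)
$Y{\left(-21 \right)} c{\left(-11 \right)} = - 5 \left(-1 - - \frac{11}{6}\right) = - 5 \left(-1 + \frac{11}{6}\right) = \left(-5\right) \frac{5}{6} = - \frac{25}{6}$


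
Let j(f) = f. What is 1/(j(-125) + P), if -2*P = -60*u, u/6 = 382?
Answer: 1/68635 ≈ 1.4570e-5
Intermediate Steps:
u = 2292 (u = 6*382 = 2292)
P = 68760 (P = -(-30)*2292 = -½*(-137520) = 68760)
1/(j(-125) + P) = 1/(-125 + 68760) = 1/68635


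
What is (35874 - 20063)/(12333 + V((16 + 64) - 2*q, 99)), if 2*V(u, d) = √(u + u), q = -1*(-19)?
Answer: 64999021/50700956 - 15811*√21/152102868 ≈ 1.2815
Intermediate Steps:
q = 19
V(u, d) = √2*√u/2 (V(u, d) = √(u + u)/2 = √(2*u)/2 = (√2*√u)/2 = √2*√u/2)
(35874 - 20063)/(12333 + V((16 + 64) - 2*q, 99)) = (35874 - 20063)/(12333 + √2*√((16 + 64) - 2*19)/2) = 15811/(12333 + √2*√(80 - 38)/2) = 15811/(12333 + √2*√42/2) = 15811/(12333 + √21)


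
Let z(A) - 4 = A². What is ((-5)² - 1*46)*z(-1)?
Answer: -105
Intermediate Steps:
z(A) = 4 + A²
((-5)² - 1*46)*z(-1) = ((-5)² - 1*46)*(4 + (-1)²) = (25 - 46)*(4 + 1) = -21*5 = -105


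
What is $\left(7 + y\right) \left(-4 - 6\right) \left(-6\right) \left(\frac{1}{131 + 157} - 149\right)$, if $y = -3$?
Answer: $- \frac{214555}{6} \approx -35759.0$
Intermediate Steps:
$\left(7 + y\right) \left(-4 - 6\right) \left(-6\right) \left(\frac{1}{131 + 157} - 149\right) = \left(7 - 3\right) \left(-4 - 6\right) \left(-6\right) \left(\frac{1}{131 + 157} - 149\right) = 4 \left(-10\right) \left(-6\right) \left(\frac{1}{288} - 149\right) = \left(-40\right) \left(-6\right) \left(\frac{1}{288} - 149\right) = 240 \left(- \frac{42911}{288}\right) = - \frac{214555}{6}$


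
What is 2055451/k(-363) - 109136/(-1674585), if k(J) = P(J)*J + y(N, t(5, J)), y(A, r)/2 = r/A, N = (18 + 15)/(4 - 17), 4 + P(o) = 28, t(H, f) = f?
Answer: -312827984809/1282732110 ≈ -243.88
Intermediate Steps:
P(o) = 24 (P(o) = -4 + 28 = 24)
N = -33/13 (N = 33/(-13) = 33*(-1/13) = -33/13 ≈ -2.5385)
y(A, r) = 2*r/A (y(A, r) = 2*(r/A) = 2*r/A)
k(J) = 766*J/33 (k(J) = 24*J + 2*J/(-33/13) = 24*J + 2*J*(-13/33) = 24*J - 26*J/33 = 766*J/33)
2055451/k(-363) - 109136/(-1674585) = 2055451/(((766/33)*(-363))) - 109136/(-1674585) = 2055451/(-8426) - 109136*(-1/1674585) = 2055451*(-1/8426) + 109136/1674585 = -2055451/8426 + 109136/1674585 = -312827984809/1282732110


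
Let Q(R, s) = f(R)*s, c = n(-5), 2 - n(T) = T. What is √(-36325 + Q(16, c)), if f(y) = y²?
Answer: 3*I*√3837 ≈ 185.83*I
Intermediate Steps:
n(T) = 2 - T
c = 7 (c = 2 - 1*(-5) = 2 + 5 = 7)
Q(R, s) = s*R² (Q(R, s) = R²*s = s*R²)
√(-36325 + Q(16, c)) = √(-36325 + 7*16²) = √(-36325 + 7*256) = √(-36325 + 1792) = √(-34533) = 3*I*√3837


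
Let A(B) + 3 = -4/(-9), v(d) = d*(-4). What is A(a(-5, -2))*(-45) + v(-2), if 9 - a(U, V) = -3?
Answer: 123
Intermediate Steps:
a(U, V) = 12 (a(U, V) = 9 - 1*(-3) = 9 + 3 = 12)
v(d) = -4*d
A(B) = -23/9 (A(B) = -3 - 4/(-9) = -3 - 4*(-⅑) = -3 + 4/9 = -23/9)
A(a(-5, -2))*(-45) + v(-2) = -23/9*(-45) - 4*(-2) = 115 + 8 = 123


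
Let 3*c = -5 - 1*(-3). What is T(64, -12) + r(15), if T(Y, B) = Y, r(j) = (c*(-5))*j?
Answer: 114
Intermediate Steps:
c = -2/3 (c = (-5 - 1*(-3))/3 = (-5 + 3)/3 = (1/3)*(-2) = -2/3 ≈ -0.66667)
r(j) = 10*j/3 (r(j) = (-2/3*(-5))*j = 10*j/3)
T(64, -12) + r(15) = 64 + (10/3)*15 = 64 + 50 = 114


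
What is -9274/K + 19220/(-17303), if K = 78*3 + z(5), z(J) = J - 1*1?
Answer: -82521191/2059057 ≈ -40.077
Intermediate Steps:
z(J) = -1 + J (z(J) = J - 1 = -1 + J)
K = 238 (K = 78*3 + (-1 + 5) = 234 + 4 = 238)
-9274/K + 19220/(-17303) = -9274/238 + 19220/(-17303) = -9274*1/238 + 19220*(-1/17303) = -4637/119 - 19220/17303 = -82521191/2059057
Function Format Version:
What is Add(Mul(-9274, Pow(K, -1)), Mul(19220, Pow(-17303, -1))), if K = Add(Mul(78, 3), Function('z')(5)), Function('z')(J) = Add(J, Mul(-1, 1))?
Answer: Rational(-82521191, 2059057) ≈ -40.077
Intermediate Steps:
Function('z')(J) = Add(-1, J) (Function('z')(J) = Add(J, -1) = Add(-1, J))
K = 238 (K = Add(Mul(78, 3), Add(-1, 5)) = Add(234, 4) = 238)
Add(Mul(-9274, Pow(K, -1)), Mul(19220, Pow(-17303, -1))) = Add(Mul(-9274, Pow(238, -1)), Mul(19220, Pow(-17303, -1))) = Add(Mul(-9274, Rational(1, 238)), Mul(19220, Rational(-1, 17303))) = Add(Rational(-4637, 119), Rational(-19220, 17303)) = Rational(-82521191, 2059057)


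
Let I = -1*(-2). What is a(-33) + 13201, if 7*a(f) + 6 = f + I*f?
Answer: 13186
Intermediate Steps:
I = 2
a(f) = -6/7 + 3*f/7 (a(f) = -6/7 + (f + 2*f)/7 = -6/7 + (3*f)/7 = -6/7 + 3*f/7)
a(-33) + 13201 = (-6/7 + (3/7)*(-33)) + 13201 = (-6/7 - 99/7) + 13201 = -15 + 13201 = 13186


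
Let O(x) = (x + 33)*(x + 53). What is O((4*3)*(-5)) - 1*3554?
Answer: -3365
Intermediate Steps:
O(x) = (33 + x)*(53 + x)
O((4*3)*(-5)) - 1*3554 = (1749 + ((4*3)*(-5))**2 + 86*((4*3)*(-5))) - 1*3554 = (1749 + (12*(-5))**2 + 86*(12*(-5))) - 3554 = (1749 + (-60)**2 + 86*(-60)) - 3554 = (1749 + 3600 - 5160) - 3554 = 189 - 3554 = -3365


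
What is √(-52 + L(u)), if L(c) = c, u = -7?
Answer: I*√59 ≈ 7.6811*I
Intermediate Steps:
√(-52 + L(u)) = √(-52 - 7) = √(-59) = I*√59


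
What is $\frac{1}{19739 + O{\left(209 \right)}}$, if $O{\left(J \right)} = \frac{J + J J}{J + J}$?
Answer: $\frac{1}{19844} \approx 5.0393 \cdot 10^{-5}$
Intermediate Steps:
$O{\left(J \right)} = \frac{J + J^{2}}{2 J}$
$\frac{1}{19739 + O{\left(209 \right)}} = \frac{1}{19739 + \left(\frac{1}{2} + \frac{1}{2} \cdot 209\right)} = \frac{1}{19739 + \left(\frac{1}{2} + \frac{209}{2}\right)} = \frac{1}{19739 + 105} = \frac{1}{19844}$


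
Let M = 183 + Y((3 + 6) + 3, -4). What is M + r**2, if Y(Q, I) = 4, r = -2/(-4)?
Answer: 749/4 ≈ 187.25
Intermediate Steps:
r = 1/2 (r = -2*(-1/4) = 1/2 ≈ 0.50000)
M = 187 (M = 183 + 4 = 187)
M + r**2 = 187 + (1/2)**2 = 187 + 1/4 = 749/4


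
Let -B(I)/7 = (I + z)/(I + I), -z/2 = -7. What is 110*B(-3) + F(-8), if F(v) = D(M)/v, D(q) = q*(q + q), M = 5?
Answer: 16865/12 ≈ 1405.4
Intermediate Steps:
z = 14 (z = -2*(-7) = 14)
D(q) = 2*q² (D(q) = q*(2*q) = 2*q²)
F(v) = 50/v (F(v) = (2*5²)/v = (2*25)/v = 50/v)
B(I) = -7*(14 + I)/(2*I) (B(I) = -7*(I + 14)/(I + I) = -7*(14 + I)/(2*I))
110*B(-3) + F(-8) = 110*(-7/2 - 49/(-3)) + 50/(-8) = 110*(-7/2 - 49*(-⅓)) + 50*(-⅛) = 110*(-7/2 + 49/3) - 25/4 = 110*(77/6) - 25/4 = 4235/3 - 25/4 = 16865/12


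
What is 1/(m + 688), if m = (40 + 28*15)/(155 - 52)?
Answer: 103/71324 ≈ 0.0014441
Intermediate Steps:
m = 460/103 (m = (40 + 420)/103 = 460*(1/103) = 460/103 ≈ 4.4660)
1/(m + 688) = 1/(460/103 + 688) = 1/(71324/103) = 103/71324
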